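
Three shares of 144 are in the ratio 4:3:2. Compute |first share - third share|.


Total parts = 4 + 3 + 2 = 9
Value per part = 144 / 9 = 16
Shares: 4*16=64, 3*16=48, 2*16=32
First share = 64, third share = 32
Difference = |64 - 32| = 32

32


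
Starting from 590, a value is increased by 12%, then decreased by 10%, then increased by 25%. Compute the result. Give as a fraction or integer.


Start: 590
Step 1: increase by 12% => multiply by 112/100
  590 * 112/100 = 3304/5
Step 2: decrease by 10% => multiply by 90/100
  3304/5 * 90/100 = 14868/25
Step 3: increase by 25% => multiply by 125/100
  14868/25 * 125/100 = 3717/5
Final value = 3717/5

3717/5


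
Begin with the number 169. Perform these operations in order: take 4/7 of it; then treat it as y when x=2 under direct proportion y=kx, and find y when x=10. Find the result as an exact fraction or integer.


Start with 169.
Step 1: Take 4/7: 169 * 4/7 = 676/7
Step 2: Direct prop: k = (676/7)/2; new y = k*10 = 676/7*10/2 = 3380/7
Final result = 3380/7

3380/7


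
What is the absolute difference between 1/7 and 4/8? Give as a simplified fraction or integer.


Simplify: 1/7 = 1/7 and 4/8 = 1/2
Find common denominator: LCD = 14
Convert: 2/14 and 7/14
Difference = |2 - 7|/14 = 5/14
Simplified = 5/14

5/14


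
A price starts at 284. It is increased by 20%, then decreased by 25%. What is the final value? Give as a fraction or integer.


Start: 284
Step 1: increase by 20% => multiply by 120/100
  284 * 120/100 = 1704/5
Step 2: decrease by 25% => multiply by 75/100
  1704/5 * 75/100 = 1278/5
Final value = 1278/5

1278/5


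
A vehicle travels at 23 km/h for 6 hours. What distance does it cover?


Using distance = speed * time
Speed = 23 km/h
Time = 6 hours
Distance = 23 * 6
= 138 km

138


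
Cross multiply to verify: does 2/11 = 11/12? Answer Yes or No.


Cross multiply to check 2/11 = 11/12
Left cross product: 2 * 12 = 24
Right cross product: 11 * 11 = 121
24 != 121
Not equal, so proportions differ => No

No


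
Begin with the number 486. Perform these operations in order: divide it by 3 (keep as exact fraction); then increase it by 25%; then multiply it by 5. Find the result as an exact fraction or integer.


Start with 486.
Step 1: Divide by 3: 486 / 3 = 162
Step 2: Increase by 25%: 162 * 125/100 = 405/2
Step 3: Multiply by 5: 405/2 * 5 = 2025/2
Final result = 2025/2

2025/2


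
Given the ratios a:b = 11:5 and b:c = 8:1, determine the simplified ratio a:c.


Given a:b = 11:5 and b:c = 8:1
Make b consistent. Multiply first ratio by 8: a:b = 88:40
Multiply second ratio by 5: b:c = 40:5
Now b = 40 in both, so a:b:c = 88:40:5
Therefore a:c = 88:5
Simplify by GCD: a:c = 88:5

88:5


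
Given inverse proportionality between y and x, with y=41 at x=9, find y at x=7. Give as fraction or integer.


Inverse proportion: y = k/x
Find k: k = 9 * 41 = 369
Compute y at x=7: y = 369/7
y = 369/7

369/7


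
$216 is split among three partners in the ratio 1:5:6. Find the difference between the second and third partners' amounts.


Total parts = 1 + 5 + 6 = 12
Value per part = 216 / 12 = 18
Shares: 1*18=18, 5*18=90, 6*18=108
Second share = 90, third share = 108
Difference = |90 - 108| = 18

18


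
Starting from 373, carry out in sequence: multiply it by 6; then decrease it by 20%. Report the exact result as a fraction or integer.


Start with 373.
Step 1: Multiply by 6: 373 * 6 = 2238
Step 2: Decrease by 20%: 2238 * 80/100 = 8952/5
Final result = 8952/5

8952/5


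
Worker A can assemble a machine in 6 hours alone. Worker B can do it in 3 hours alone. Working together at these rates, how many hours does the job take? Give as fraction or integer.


Rate of A = 1/6 job per hour
Rate of B = 1/3 job per hour
Combined rate = 1/6 + 1/3
Find common denominator: (3 + 6)/(6*3) = 9/18
Combined rate = 1/2 job per hour
Time together = 1 / (1/2) = 2 hours

2


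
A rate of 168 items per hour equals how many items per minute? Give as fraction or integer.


Converting from per hour to per minute
Rate = 168 items per hour
Divide by 60: 168/60
= 14/5 items per minute

14/5


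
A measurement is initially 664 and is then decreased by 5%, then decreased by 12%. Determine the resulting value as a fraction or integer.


Start: 664
Step 1: decrease by 5% => multiply by 95/100
  664 * 95/100 = 3154/5
Step 2: decrease by 12% => multiply by 88/100
  3154/5 * 88/100 = 69388/125
Final value = 69388/125

69388/125


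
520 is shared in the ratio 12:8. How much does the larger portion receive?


Total parts = 12 + 8 = 20
Value per part = 520 / 20 = 26
First share = 12 * 26 = 312
Second share = 8 * 26 = 208
Larger share = 312

312


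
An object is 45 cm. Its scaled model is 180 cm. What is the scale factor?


Original length = 45 cm
Scaled length = 180 cm
Scale factor = 180 / 45
= 4

4


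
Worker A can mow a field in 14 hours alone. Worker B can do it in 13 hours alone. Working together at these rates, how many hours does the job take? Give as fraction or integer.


Rate of A = 1/14 job per hour
Rate of B = 1/13 job per hour
Combined rate = 1/14 + 1/13
Find common denominator: (13 + 14)/(14*13) = 27/182
Combined rate = 27/182 job per hour
Time together = 1 / (27/182) = 182/27 hours

182/27


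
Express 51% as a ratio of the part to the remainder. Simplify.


Part = 51%, Remainder = 49%
Ratio = 51:49
GCD(51, 49) = 1
Simplify: 51:49 = 51:49

51:49


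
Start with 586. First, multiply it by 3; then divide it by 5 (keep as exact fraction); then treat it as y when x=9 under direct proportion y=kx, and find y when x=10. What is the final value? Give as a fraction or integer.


Start with 586.
Step 1: Multiply by 3: 586 * 3 = 1758
Step 2: Divide by 5: 1758 / 5 = 1758/5
Step 3: Direct prop: k = (1758/5)/9; new y = k*10 = 1758/5*10/9 = 1172/3
Final result = 1172/3

1172/3


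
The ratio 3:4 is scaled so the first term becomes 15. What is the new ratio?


Original ratio: 3:4
First term target: 15
Scale factor = 15 / 3 = 5
Multiply second term: 4 * 5 = 20
Equivalent ratio = 15:20

15:20


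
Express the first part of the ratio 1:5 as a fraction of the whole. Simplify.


Total parts = 1 + 5 = 6
First part fraction = 1/6
Simplify: 1/6 = 1/6

1/6


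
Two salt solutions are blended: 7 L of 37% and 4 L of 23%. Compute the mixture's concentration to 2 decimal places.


Solute in mixture 1 = 37% of 7 L = 7*37/100 = 259/100 L
Solute in mixture 2 = 23% of 4 L = 4*23/100 = 23/25 L
Total solute = 259/100 + 23/25 = 351/100 L
Total volume = 7 + 4 = 11 L
Final concentration = 351/100/11 * 100 = 31.91%

31.91


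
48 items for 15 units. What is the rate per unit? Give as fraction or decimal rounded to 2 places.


Total items = 48
Number of units = 15
Unit rate = 48 / 15
= 3.20 items per unit

3.20


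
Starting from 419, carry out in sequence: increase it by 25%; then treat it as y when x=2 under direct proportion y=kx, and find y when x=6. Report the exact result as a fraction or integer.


Start with 419.
Step 1: Increase by 25%: 419 * 125/100 = 2095/4
Step 2: Direct prop: k = (2095/4)/2; new y = k*6 = 2095/4*6/2 = 6285/4
Final result = 6285/4

6285/4


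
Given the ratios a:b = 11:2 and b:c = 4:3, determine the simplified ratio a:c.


Given a:b = 11:2 and b:c = 4:3
Make b consistent. Multiply first ratio by 4: a:b = 44:8
Multiply second ratio by 2: b:c = 8:6
Now b = 8 in both, so a:b:c = 44:8:6
Therefore a:c = 44:6
Simplify by GCD: a:c = 22:3

22:3


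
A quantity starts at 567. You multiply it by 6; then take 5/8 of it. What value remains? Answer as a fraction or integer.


Start with 567.
Step 1: Multiply by 6: 567 * 6 = 3402
Step 2: Take 5/8: 3402 * 5/8 = 8505/4
Final result = 8505/4

8505/4


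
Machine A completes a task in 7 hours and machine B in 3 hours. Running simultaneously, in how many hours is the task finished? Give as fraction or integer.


Rate of A = 1/7 job per hour
Rate of B = 1/3 job per hour
Combined rate = 1/7 + 1/3
Find common denominator: (3 + 7)/(7*3) = 10/21
Combined rate = 10/21 job per hour
Time together = 1 / (10/21) = 21/10 hours

21/10


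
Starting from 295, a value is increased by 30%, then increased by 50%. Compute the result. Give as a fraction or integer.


Start: 295
Step 1: increase by 30% => multiply by 130/100
  295 * 130/100 = 767/2
Step 2: increase by 50% => multiply by 150/100
  767/2 * 150/100 = 2301/4
Final value = 2301/4

2301/4


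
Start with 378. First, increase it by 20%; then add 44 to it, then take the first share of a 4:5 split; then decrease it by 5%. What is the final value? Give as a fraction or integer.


Start with 378.
Step 1: Increase by 20%: 378 * 120/100 = 2268/5
Step 2: Add 44: 2268/5+44=2488/5; split 4:5 first = 2488/5*4/9 = 9952/45
Step 3: Decrease by 5%: 9952/45 * 95/100 = 47272/225
Final result = 47272/225

47272/225


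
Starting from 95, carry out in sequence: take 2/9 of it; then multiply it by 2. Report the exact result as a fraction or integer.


Start with 95.
Step 1: Take 2/9: 95 * 2/9 = 190/9
Step 2: Multiply by 2: 190/9 * 2 = 380/9
Final result = 380/9

380/9


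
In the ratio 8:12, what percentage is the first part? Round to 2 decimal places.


Total parts = 8 + 12 = 20
First part fraction = 8/20
Percentage = (8/20) * 100
= 0.4 * 100
= 40.00%

40.00


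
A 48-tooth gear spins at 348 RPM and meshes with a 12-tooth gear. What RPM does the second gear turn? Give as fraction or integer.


Gear ratio: teeth_A * RPM_A = teeth_B * RPM_B
48 * 348 = 12 * RPM_B
16704 = 12 * RPM_B
RPM_B = 16704 / 12
RPM_B = 1392

1392


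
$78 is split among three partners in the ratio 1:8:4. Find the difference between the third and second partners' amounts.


Total parts = 1 + 8 + 4 = 13
Value per part = 78 / 13 = 6
Shares: 1*6=6, 8*6=48, 4*6=24
Third share = 24, second share = 48
Difference = |24 - 48| = 24

24


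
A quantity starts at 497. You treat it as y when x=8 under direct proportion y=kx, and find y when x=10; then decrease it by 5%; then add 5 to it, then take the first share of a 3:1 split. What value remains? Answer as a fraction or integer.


Start with 497.
Step 1: Direct prop: k = (497)/8; new y = k*10 = 497*10/8 = 2485/4
Step 2: Decrease by 5%: 2485/4 * 95/100 = 9443/16
Step 3: Add 5: 9443/16+5=9523/16; split 3:1 first = 9523/16*3/4 = 28569/64
Final result = 28569/64

28569/64


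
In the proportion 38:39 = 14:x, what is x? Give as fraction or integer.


Setting up: 38/39 = 14/x
Cross multiply: 38 * x = 39 * 14
38x = 546
x = 546/38
x = 273/19

273/19


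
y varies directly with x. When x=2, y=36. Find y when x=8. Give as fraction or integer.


Direct proportion: y = kx
Find k: k = 36/2 = 18
Compute y at x=8: y = 18 * 8
y = 144

144


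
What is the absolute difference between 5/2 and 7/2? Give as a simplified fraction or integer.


Simplify: 5/2 = 5/2 and 7/2 = 7/2
Find common denominator: LCD = 2
Convert: 5/2 and 7/2
Difference = |5 - 7|/2 = 2/2
Simplified = 1

1


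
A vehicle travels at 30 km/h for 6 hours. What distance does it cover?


Using distance = speed * time
Speed = 30 km/h
Time = 6 hours
Distance = 30 * 6
= 180 km

180


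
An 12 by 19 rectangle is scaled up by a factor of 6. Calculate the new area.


Original dimensions: 12 x 19
Enlargement factor = 6
New width = 12 * 6 = 72
New height = 19 * 6 = 114
New area = 72 * 114 = 8208

8208


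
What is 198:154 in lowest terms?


Find GCD(198, 154)
GCD = 22
Divide both by 22: 198/22 = 9, 154/22 = 7
Simplified ratio = 9:7

9:7


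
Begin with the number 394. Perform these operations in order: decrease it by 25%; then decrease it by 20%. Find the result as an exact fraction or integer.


Start with 394.
Step 1: Decrease by 25%: 394 * 75/100 = 591/2
Step 2: Decrease by 20%: 591/2 * 80/100 = 1182/5
Final result = 1182/5

1182/5


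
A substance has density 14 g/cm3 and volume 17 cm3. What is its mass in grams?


Using mass = density * volume
Density = 14 g/cm3
Volume = 17 cm3
Mass = 14 * 17
= 238 g

238


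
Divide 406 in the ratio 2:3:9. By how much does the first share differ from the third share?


Total parts = 2 + 3 + 9 = 14
Value per part = 406 / 14 = 29
Shares: 2*29=58, 3*29=87, 9*29=261
First share = 58, third share = 261
Difference = |58 - 261| = 203

203


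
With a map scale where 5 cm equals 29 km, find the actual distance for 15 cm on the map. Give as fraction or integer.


Map scale: 5 cm = 29 km
Measured distance on map = 15 cm
Set up proportion: 15 * 29 / 5
= 435 / 5
= 87 km

87


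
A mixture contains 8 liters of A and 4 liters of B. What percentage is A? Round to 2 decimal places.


Volume of A = 8 L
Volume of B = 4 L
Total volume = 8 + 4 = 12 L
Percentage of A = (8/12) * 100
= 66.67%

66.67


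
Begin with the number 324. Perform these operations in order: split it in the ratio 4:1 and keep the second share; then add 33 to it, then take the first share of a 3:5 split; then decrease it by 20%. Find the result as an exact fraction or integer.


Start with 324.
Step 1: Split 4:1, second share = 324 * 1/5 = 324/5
Step 2: Add 33: 324/5+33=489/5; split 3:5 first = 489/5*3/8 = 1467/40
Step 3: Decrease by 20%: 1467/40 * 80/100 = 1467/50
Final result = 1467/50

1467/50


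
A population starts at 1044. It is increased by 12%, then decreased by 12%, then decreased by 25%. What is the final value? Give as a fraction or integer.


Start: 1044
Step 1: increase by 12% => multiply by 112/100
  1044 * 112/100 = 29232/25
Step 2: decrease by 12% => multiply by 88/100
  29232/25 * 88/100 = 643104/625
Step 3: decrease by 25% => multiply by 75/100
  643104/625 * 75/100 = 482328/625
Final value = 482328/625

482328/625


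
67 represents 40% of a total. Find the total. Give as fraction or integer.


Given: 67 is 40% of the whole
Set up: 67 = 40/100 * whole
whole = 67 * 100 / 40
whole = 6700 / 40
whole = 335/2

335/2


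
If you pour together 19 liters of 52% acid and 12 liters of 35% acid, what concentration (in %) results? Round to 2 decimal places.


Solute in mixture 1 = 52% of 19 L = 19*52/100 = 247/25 L
Solute in mixture 2 = 35% of 12 L = 12*35/100 = 21/5 L
Total solute = 247/25 + 21/5 = 352/25 L
Total volume = 19 + 12 = 31 L
Final concentration = 352/25/31 * 100 = 45.42%

45.42


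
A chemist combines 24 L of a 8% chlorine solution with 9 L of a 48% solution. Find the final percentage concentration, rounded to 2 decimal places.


Solute in mixture 1 = 8% of 24 L = 24*8/100 = 48/25 L
Solute in mixture 2 = 48% of 9 L = 9*48/100 = 108/25 L
Total solute = 48/25 + 108/25 = 156/25 L
Total volume = 24 + 9 = 33 L
Final concentration = 156/25/33 * 100 = 18.91%

18.91


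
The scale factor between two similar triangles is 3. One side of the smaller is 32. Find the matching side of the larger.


Similar triangles have proportional sides
Scale factor = 3
Smaller side = 32
Corresponding larger side = 32 * 3
= 96

96


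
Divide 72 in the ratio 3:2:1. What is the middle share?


Ratio = 3:2:1
Total parts = 3 + 2 + 1 = 6
Value per part = 72 / 6 = 12
First share = 3 * 12 = 36
Middle share = 2 * 12 = 24
Third share = 1 * 12 = 12

24


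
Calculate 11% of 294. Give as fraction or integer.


Compute 11% of 294
Convert percentage: 11% = 11/100
Multiply: 294 * 11/100
= 3234/100
= 1617/50

1617/50


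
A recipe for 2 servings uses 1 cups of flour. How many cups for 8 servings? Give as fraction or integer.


Original: 1 cups for 2 servings
Target servings = 8
Scaling factor = 8/2
New amount = 1 * 8/2
= 8/2
= 4 cups

4


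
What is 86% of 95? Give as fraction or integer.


Compute 86% of 95
Convert percentage: 86% = 86/100
Multiply: 95 * 86/100
= 8170/100
= 817/10

817/10


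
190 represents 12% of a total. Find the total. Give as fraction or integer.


Given: 190 is 12% of the whole
Set up: 190 = 12/100 * whole
whole = 190 * 100 / 12
whole = 19000 / 12
whole = 4750/3

4750/3


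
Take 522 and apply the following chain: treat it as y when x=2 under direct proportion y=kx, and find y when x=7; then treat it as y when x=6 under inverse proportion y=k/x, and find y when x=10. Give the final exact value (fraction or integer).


Start with 522.
Step 1: Direct prop: k = (522)/2; new y = k*7 = 522*7/2 = 1827
Step 2: Inverse prop: k = (1827)*6; new y = k/10 = 1827*6/10 = 5481/5
Final result = 5481/5

5481/5


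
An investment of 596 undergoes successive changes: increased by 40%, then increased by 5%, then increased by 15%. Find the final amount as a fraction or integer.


Start: 596
Step 1: increase by 40% => multiply by 140/100
  596 * 140/100 = 4172/5
Step 2: increase by 5% => multiply by 105/100
  4172/5 * 105/100 = 21903/25
Step 3: increase by 15% => multiply by 115/100
  21903/25 * 115/100 = 503769/500
Final value = 503769/500

503769/500


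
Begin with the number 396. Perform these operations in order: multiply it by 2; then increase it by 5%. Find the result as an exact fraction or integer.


Start with 396.
Step 1: Multiply by 2: 396 * 2 = 792
Step 2: Increase by 5%: 792 * 105/100 = 4158/5
Final result = 4158/5

4158/5


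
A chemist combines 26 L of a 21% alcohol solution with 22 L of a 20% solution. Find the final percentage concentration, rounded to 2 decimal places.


Solute in mixture 1 = 21% of 26 L = 26*21/100 = 273/50 L
Solute in mixture 2 = 20% of 22 L = 22*20/100 = 22/5 L
Total solute = 273/50 + 22/5 = 493/50 L
Total volume = 26 + 22 = 48 L
Final concentration = 493/50/48 * 100 = 20.54%

20.54


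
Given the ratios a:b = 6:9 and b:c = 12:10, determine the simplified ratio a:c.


Given a:b = 6:9 and b:c = 12:10
Make b consistent. Multiply first ratio by 12: a:b = 72:108
Multiply second ratio by 9: b:c = 108:90
Now b = 108 in both, so a:b:c = 72:108:90
Therefore a:c = 72:90
Simplify by GCD: a:c = 4:5

4:5


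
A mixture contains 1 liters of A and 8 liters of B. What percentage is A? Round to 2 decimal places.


Volume of A = 1 L
Volume of B = 8 L
Total volume = 1 + 8 = 9 L
Percentage of A = (1/9) * 100
= 11.11%

11.11


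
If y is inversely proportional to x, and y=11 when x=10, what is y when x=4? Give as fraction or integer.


Inverse proportion: y = k/x
Find k: k = 10 * 11 = 110
Compute y at x=4: y = 110/4
y = 55/2

55/2


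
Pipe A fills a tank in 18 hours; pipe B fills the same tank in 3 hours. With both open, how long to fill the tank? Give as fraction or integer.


Rate of A = 1/18 job per hour
Rate of B = 1/3 job per hour
Combined rate = 1/18 + 1/3
Find common denominator: (3 + 18)/(18*3) = 21/54
Combined rate = 7/18 job per hour
Time together = 1 / (7/18) = 18/7 hours

18/7


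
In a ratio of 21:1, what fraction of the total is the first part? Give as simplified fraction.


Total parts = 21 + 1 = 22
First part fraction = 21/22
Simplify: 21/22 = 21/22

21/22


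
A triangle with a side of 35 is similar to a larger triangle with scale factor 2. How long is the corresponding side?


Similar triangles have proportional sides
Scale factor = 2
Smaller side = 35
Corresponding larger side = 35 * 2
= 70

70


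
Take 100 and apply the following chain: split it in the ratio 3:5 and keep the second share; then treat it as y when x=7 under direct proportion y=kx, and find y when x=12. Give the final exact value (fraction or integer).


Start with 100.
Step 1: Split 3:5, second share = 100 * 5/8 = 125/2
Step 2: Direct prop: k = (125/2)/7; new y = k*12 = 125/2*12/7 = 750/7
Final result = 750/7

750/7


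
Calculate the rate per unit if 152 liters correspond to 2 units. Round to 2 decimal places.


Total liters = 152
Number of units = 2
Unit rate = 152 / 2
= 76 liters per unit

76


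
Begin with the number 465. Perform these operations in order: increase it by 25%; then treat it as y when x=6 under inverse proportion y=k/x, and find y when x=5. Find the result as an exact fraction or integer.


Start with 465.
Step 1: Increase by 25%: 465 * 125/100 = 2325/4
Step 2: Inverse prop: k = (2325/4)*6; new y = k/5 = 2325/4*6/5 = 1395/2
Final result = 1395/2

1395/2


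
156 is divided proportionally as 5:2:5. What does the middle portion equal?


Ratio = 5:2:5
Total parts = 5 + 2 + 5 = 12
Value per part = 156 / 12 = 13
First share = 5 * 13 = 65
Middle share = 2 * 13 = 26
Third share = 5 * 13 = 65

26


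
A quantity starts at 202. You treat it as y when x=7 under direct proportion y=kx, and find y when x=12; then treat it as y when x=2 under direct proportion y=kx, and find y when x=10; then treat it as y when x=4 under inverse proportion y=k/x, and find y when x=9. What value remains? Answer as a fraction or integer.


Start with 202.
Step 1: Direct prop: k = (202)/7; new y = k*12 = 202*12/7 = 2424/7
Step 2: Direct prop: k = (2424/7)/2; new y = k*10 = 2424/7*10/2 = 12120/7
Step 3: Inverse prop: k = (12120/7)*4; new y = k/9 = 12120/7*4/9 = 16160/21
Final result = 16160/21

16160/21


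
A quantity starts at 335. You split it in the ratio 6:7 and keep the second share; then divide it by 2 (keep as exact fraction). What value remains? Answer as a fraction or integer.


Start with 335.
Step 1: Split 6:7, second share = 335 * 7/13 = 2345/13
Step 2: Divide by 2: 2345/13 / 2 = 2345/26
Final result = 2345/26

2345/26


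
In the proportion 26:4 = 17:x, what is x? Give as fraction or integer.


Setting up: 26/4 = 17/x
Cross multiply: 26 * x = 4 * 17
26x = 68
x = 68/26
x = 34/13

34/13


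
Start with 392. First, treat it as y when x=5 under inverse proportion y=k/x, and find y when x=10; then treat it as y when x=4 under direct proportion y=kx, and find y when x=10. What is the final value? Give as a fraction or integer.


Start with 392.
Step 1: Inverse prop: k = (392)*5; new y = k/10 = 392*5/10 = 196
Step 2: Direct prop: k = (196)/4; new y = k*10 = 196*10/4 = 490
Final result = 490

490


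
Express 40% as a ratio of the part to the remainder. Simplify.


Part = 40%, Remainder = 60%
Ratio = 40:60
GCD(40, 60) = 20
Simplify: 2:3 = 2:3

2:3


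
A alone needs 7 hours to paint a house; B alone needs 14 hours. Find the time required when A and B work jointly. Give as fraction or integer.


Rate of A = 1/7 job per hour
Rate of B = 1/14 job per hour
Combined rate = 1/7 + 1/14
Find common denominator: (14 + 7)/(7*14) = 21/98
Combined rate = 3/14 job per hour
Time together = 1 / (3/14) = 14/3 hours

14/3


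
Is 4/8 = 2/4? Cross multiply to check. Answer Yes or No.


Cross multiply to check 4/8 = 2/4
Left cross product: 4 * 4 = 16
Right cross product: 8 * 2 = 16
16 = 16
Equal, so proportions match => Yes

Yes


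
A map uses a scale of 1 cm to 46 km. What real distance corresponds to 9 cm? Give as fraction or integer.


Map scale: 1 cm = 46 km
Measured distance on map = 9 cm
Set up proportion: 9 * 46 / 1
= 414 / 1
= 414 km

414


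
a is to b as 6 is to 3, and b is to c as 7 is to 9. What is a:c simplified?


Given a:b = 6:3 and b:c = 7:9
Make b consistent. Multiply first ratio by 7: a:b = 42:21
Multiply second ratio by 3: b:c = 21:27
Now b = 21 in both, so a:b:c = 42:21:27
Therefore a:c = 42:27
Simplify by GCD: a:c = 14:9

14:9


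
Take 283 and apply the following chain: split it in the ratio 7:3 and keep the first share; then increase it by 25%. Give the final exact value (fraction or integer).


Start with 283.
Step 1: Split 7:3, first share = 283 * 7/10 = 1981/10
Step 2: Increase by 25%: 1981/10 * 125/100 = 1981/8
Final result = 1981/8

1981/8


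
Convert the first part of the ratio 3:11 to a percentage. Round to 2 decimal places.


Total parts = 3 + 11 = 14
First part fraction = 3/14
Percentage = (3/14) * 100
= 0.214286 * 100
= 21.43%

21.43


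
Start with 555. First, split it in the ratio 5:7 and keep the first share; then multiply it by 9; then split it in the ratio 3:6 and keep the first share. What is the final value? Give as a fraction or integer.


Start with 555.
Step 1: Split 5:7, first share = 555 * 5/12 = 925/4
Step 2: Multiply by 9: 925/4 * 9 = 8325/4
Step 3: Split 3:6, first share = 8325/4 * 3/9 = 2775/4
Final result = 2775/4

2775/4


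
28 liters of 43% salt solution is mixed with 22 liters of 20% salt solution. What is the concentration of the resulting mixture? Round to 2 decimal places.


Solute in mixture 1 = 43% of 28 L = 28*43/100 = 301/25 L
Solute in mixture 2 = 20% of 22 L = 22*20/100 = 22/5 L
Total solute = 301/25 + 22/5 = 411/25 L
Total volume = 28 + 22 = 50 L
Final concentration = 411/25/50 * 100 = 32.88%

32.88


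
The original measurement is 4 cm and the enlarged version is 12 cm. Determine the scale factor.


Original length = 4 cm
Scaled length = 12 cm
Scale factor = 12 / 4
= 3

3


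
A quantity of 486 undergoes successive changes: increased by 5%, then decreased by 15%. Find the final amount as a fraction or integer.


Start: 486
Step 1: increase by 5% => multiply by 105/100
  486 * 105/100 = 5103/10
Step 2: decrease by 15% => multiply by 85/100
  5103/10 * 85/100 = 86751/200
Final value = 86751/200

86751/200


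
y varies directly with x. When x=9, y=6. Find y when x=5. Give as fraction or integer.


Direct proportion: y = kx
Find k: k = 6/9 = 2/3
Compute y at x=5: y = 2/3 * 5
y = 10/3

10/3


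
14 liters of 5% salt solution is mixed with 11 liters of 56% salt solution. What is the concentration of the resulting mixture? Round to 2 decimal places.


Solute in mixture 1 = 5% of 14 L = 14*5/100 = 7/10 L
Solute in mixture 2 = 56% of 11 L = 11*56/100 = 154/25 L
Total solute = 7/10 + 154/25 = 343/50 L
Total volume = 14 + 11 = 25 L
Final concentration = 343/50/25 * 100 = 27.44%

27.44


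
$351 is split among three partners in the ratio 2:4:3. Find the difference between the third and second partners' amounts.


Total parts = 2 + 4 + 3 = 9
Value per part = 351 / 9 = 39
Shares: 2*39=78, 4*39=156, 3*39=117
Third share = 117, second share = 156
Difference = |117 - 156| = 39

39


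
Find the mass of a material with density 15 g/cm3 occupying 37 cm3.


Using mass = density * volume
Density = 15 g/cm3
Volume = 37 cm3
Mass = 15 * 37
= 555 g

555


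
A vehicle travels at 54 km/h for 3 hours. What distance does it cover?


Using distance = speed * time
Speed = 54 km/h
Time = 3 hours
Distance = 54 * 3
= 162 km

162


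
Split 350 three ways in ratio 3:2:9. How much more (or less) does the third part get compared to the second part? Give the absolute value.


Total parts = 3 + 2 + 9 = 14
Value per part = 350 / 14 = 25
Shares: 3*25=75, 2*25=50, 9*25=225
Third share = 225, second share = 50
Difference = |225 - 50| = 175

175


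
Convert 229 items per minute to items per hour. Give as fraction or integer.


Converting from per minute to per hour
Rate = 229 items per minute
Multiply by 60: 229 * 60
= 13740 items per hour

13740


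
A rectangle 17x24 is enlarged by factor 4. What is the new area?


Original dimensions: 17 x 24
Enlargement factor = 4
New width = 17 * 4 = 68
New height = 24 * 4 = 96
New area = 68 * 96 = 6528

6528


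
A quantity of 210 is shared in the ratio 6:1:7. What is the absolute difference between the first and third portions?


Total parts = 6 + 1 + 7 = 14
Value per part = 210 / 14 = 15
Shares: 6*15=90, 1*15=15, 7*15=105
First share = 90, third share = 105
Difference = |90 - 105| = 15

15


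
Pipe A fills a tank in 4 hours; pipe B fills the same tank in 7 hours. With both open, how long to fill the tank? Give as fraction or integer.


Rate of A = 1/4 job per hour
Rate of B = 1/7 job per hour
Combined rate = 1/4 + 1/7
Find common denominator: (7 + 4)/(4*7) = 11/28
Combined rate = 11/28 job per hour
Time together = 1 / (11/28) = 28/11 hours

28/11


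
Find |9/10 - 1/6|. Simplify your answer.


Simplify: 9/10 = 9/10 and 1/6 = 1/6
Find common denominator: LCD = 30
Convert: 27/30 and 5/30
Difference = |27 - 5|/30 = 22/30
Simplified = 11/15

11/15


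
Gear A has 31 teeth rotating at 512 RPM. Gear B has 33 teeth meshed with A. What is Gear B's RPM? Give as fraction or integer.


Gear ratio: teeth_A * RPM_A = teeth_B * RPM_B
31 * 512 = 33 * RPM_B
15872 = 33 * RPM_B
RPM_B = 15872 / 33
RPM_B = 15872/33

15872/33


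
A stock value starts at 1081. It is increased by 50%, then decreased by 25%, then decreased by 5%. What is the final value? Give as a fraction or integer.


Start: 1081
Step 1: increase by 50% => multiply by 150/100
  1081 * 150/100 = 3243/2
Step 2: decrease by 25% => multiply by 75/100
  3243/2 * 75/100 = 9729/8
Step 3: decrease by 5% => multiply by 95/100
  9729/8 * 95/100 = 184851/160
Final value = 184851/160

184851/160


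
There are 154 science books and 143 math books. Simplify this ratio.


Find GCD(154, 143)
GCD = 11
Divide both by 11: 154/11 = 14, 143/11 = 13
Simplified ratio = 14:13

14:13


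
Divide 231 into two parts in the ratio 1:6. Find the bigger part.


Total parts = 1 + 6 = 7
Value per part = 231 / 7 = 33
First share = 1 * 33 = 33
Second share = 6 * 33 = 198
Larger share = 198

198


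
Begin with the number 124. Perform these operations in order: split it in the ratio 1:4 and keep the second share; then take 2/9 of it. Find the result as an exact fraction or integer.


Start with 124.
Step 1: Split 1:4, second share = 124 * 4/5 = 496/5
Step 2: Take 2/9: 496/5 * 2/9 = 992/45
Final result = 992/45

992/45


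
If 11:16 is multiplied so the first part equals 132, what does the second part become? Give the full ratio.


Original ratio: 11:16
First term target: 132
Scale factor = 132 / 11 = 12
Multiply second term: 16 * 12 = 192
Equivalent ratio = 132:192

132:192


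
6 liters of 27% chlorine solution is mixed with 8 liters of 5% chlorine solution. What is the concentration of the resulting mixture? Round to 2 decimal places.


Solute in mixture 1 = 27% of 6 L = 6*27/100 = 81/50 L
Solute in mixture 2 = 5% of 8 L = 8*5/100 = 2/5 L
Total solute = 81/50 + 2/5 = 101/50 L
Total volume = 6 + 8 = 14 L
Final concentration = 101/50/14 * 100 = 14.43%

14.43


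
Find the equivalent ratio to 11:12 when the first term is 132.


Original ratio: 11:12
First term target: 132
Scale factor = 132 / 11 = 12
Multiply second term: 12 * 12 = 144
Equivalent ratio = 132:144

132:144


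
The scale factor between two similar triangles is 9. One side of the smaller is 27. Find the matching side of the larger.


Similar triangles have proportional sides
Scale factor = 9
Smaller side = 27
Corresponding larger side = 27 * 9
= 243

243


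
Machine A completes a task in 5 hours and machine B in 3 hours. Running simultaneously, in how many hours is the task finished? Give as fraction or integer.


Rate of A = 1/5 job per hour
Rate of B = 1/3 job per hour
Combined rate = 1/5 + 1/3
Find common denominator: (3 + 5)/(5*3) = 8/15
Combined rate = 8/15 job per hour
Time together = 1 / (8/15) = 15/8 hours

15/8


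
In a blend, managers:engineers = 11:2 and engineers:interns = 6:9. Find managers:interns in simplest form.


Given a:b = 11:2 and b:c = 6:9
Make b consistent. Multiply first ratio by 6: a:b = 66:12
Multiply second ratio by 2: b:c = 12:18
Now b = 12 in both, so a:b:c = 66:12:18
Therefore a:c = 66:18
Simplify by GCD: a:c = 11:3

11:3


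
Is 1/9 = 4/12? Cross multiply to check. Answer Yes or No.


Cross multiply to check 1/9 = 4/12
Left cross product: 1 * 12 = 12
Right cross product: 9 * 4 = 36
12 != 36
Not equal, so proportions differ => No

No


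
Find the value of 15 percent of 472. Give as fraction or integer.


Compute 15% of 472
Convert percentage: 15% = 15/100
Multiply: 472 * 15/100
= 7080/100
= 354/5

354/5


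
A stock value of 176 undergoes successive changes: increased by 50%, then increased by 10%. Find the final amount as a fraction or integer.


Start: 176
Step 1: increase by 50% => multiply by 150/100
  176 * 150/100 = 264
Step 2: increase by 10% => multiply by 110/100
  264 * 110/100 = 1452/5
Final value = 1452/5

1452/5


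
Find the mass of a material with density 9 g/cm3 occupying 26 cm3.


Using mass = density * volume
Density = 9 g/cm3
Volume = 26 cm3
Mass = 9 * 26
= 234 g

234


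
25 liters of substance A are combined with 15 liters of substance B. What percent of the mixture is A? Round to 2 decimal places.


Volume of A = 25 L
Volume of B = 15 L
Total volume = 25 + 15 = 40 L
Percentage of A = (25/40) * 100
= 62.50%

62.50


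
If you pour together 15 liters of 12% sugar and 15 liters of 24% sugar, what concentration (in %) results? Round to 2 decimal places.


Solute in mixture 1 = 12% of 15 L = 15*12/100 = 9/5 L
Solute in mixture 2 = 24% of 15 L = 15*24/100 = 18/5 L
Total solute = 9/5 + 18/5 = 27/5 L
Total volume = 15 + 15 = 30 L
Final concentration = 27/5/30 * 100 = 18.00%

18.00


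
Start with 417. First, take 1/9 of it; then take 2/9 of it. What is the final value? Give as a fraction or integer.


Start with 417.
Step 1: Take 1/9: 417 * 1/9 = 139/3
Step 2: Take 2/9: 139/3 * 2/9 = 278/27
Final result = 278/27

278/27


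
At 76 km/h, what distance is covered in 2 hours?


Using distance = speed * time
Speed = 76 km/h
Time = 2 hours
Distance = 76 * 2
= 152 km

152


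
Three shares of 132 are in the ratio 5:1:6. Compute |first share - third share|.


Total parts = 5 + 1 + 6 = 12
Value per part = 132 / 12 = 11
Shares: 5*11=55, 1*11=11, 6*11=66
First share = 55, third share = 66
Difference = |55 - 66| = 11

11


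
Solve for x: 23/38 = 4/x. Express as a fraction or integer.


Setting up: 23/38 = 4/x
Cross multiply: 23 * x = 38 * 4
23x = 152
x = 152/23
x = 152/23

152/23


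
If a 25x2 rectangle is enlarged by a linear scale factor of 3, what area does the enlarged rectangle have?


Original dimensions: 25 x 2
Enlargement factor = 3
New width = 25 * 3 = 75
New height = 2 * 3 = 6
New area = 75 * 6 = 450

450


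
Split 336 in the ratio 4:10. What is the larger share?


Total parts = 4 + 10 = 14
Value per part = 336 / 14 = 24
First share = 4 * 24 = 96
Second share = 10 * 24 = 240
Larger share = 240

240


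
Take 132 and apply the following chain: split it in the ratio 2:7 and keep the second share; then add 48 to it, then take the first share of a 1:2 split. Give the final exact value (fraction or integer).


Start with 132.
Step 1: Split 2:7, second share = 132 * 7/9 = 308/3
Step 2: Add 48: 308/3+48=452/3; split 1:2 first = 452/3*1/3 = 452/9
Final result = 452/9

452/9


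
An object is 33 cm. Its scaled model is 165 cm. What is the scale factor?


Original length = 33 cm
Scaled length = 165 cm
Scale factor = 165 / 33
= 5

5


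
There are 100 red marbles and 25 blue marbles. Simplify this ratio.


Find GCD(100, 25)
GCD = 25
Divide both by 25: 100/25 = 4, 25/25 = 1
Simplified ratio = 4:1

4:1


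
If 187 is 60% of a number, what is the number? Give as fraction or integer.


Given: 187 is 60% of the whole
Set up: 187 = 60/100 * whole
whole = 187 * 100 / 60
whole = 18700 / 60
whole = 935/3

935/3


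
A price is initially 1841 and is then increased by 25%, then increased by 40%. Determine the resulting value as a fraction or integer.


Start: 1841
Step 1: increase by 25% => multiply by 125/100
  1841 * 125/100 = 9205/4
Step 2: increase by 40% => multiply by 140/100
  9205/4 * 140/100 = 12887/4
Final value = 12887/4

12887/4


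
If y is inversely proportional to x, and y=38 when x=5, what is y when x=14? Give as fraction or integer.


Inverse proportion: y = k/x
Find k: k = 5 * 38 = 190
Compute y at x=14: y = 190/14
y = 95/7

95/7


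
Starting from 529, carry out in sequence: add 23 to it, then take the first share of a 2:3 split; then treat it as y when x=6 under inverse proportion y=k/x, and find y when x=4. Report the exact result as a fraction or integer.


Start with 529.
Step 1: Add 23: 529+23=552; split 2:3 first = 552*2/5 = 1104/5
Step 2: Inverse prop: k = (1104/5)*6; new y = k/4 = 1104/5*6/4 = 1656/5
Final result = 1656/5

1656/5


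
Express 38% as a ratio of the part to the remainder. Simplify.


Part = 38%, Remainder = 62%
Ratio = 38:62
GCD(38, 62) = 2
Simplify: 19:31 = 19:31

19:31


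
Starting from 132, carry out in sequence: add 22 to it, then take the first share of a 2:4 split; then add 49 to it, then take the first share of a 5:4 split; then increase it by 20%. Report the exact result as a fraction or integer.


Start with 132.
Step 1: Add 22: 132+22=154; split 2:4 first = 154*2/6 = 154/3
Step 2: Add 49: 154/3+49=301/3; split 5:4 first = 301/3*5/9 = 1505/27
Step 3: Increase by 20%: 1505/27 * 120/100 = 602/9
Final result = 602/9

602/9


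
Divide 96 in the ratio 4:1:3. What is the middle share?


Ratio = 4:1:3
Total parts = 4 + 1 + 3 = 8
Value per part = 96 / 8 = 12
First share = 4 * 12 = 48
Middle share = 1 * 12 = 12
Third share = 3 * 12 = 36

12


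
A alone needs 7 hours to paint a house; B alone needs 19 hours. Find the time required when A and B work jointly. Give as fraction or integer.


Rate of A = 1/7 job per hour
Rate of B = 1/19 job per hour
Combined rate = 1/7 + 1/19
Find common denominator: (19 + 7)/(7*19) = 26/133
Combined rate = 26/133 job per hour
Time together = 1 / (26/133) = 133/26 hours

133/26


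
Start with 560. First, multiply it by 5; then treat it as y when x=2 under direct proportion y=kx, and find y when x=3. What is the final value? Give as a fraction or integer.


Start with 560.
Step 1: Multiply by 5: 560 * 5 = 2800
Step 2: Direct prop: k = (2800)/2; new y = k*3 = 2800*3/2 = 4200
Final result = 4200

4200


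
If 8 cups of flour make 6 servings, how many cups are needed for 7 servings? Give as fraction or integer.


Original: 8 cups for 6 servings
Target servings = 7
Scaling factor = 7/6
New amount = 8 * 7/6
= 56/6
= 28/3 cups

28/3


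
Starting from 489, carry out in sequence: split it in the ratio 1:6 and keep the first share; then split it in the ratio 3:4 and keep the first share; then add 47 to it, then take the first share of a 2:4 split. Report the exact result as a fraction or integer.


Start with 489.
Step 1: Split 1:6, first share = 489 * 1/7 = 489/7
Step 2: Split 3:4, first share = 489/7 * 3/7 = 1467/49
Step 3: Add 47: 1467/49+47=3770/49; split 2:4 first = 3770/49*2/6 = 3770/147
Final result = 3770/147

3770/147


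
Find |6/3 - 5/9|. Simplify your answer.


Simplify: 6/3 = 2 and 5/9 = 5/9
Find common denominator: LCD = 9
Convert: 18/9 and 5/9
Difference = |18 - 5|/9 = 13/9
Simplified = 13/9

13/9


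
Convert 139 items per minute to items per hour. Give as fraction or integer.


Converting from per minute to per hour
Rate = 139 items per minute
Multiply by 60: 139 * 60
= 8340 items per hour

8340


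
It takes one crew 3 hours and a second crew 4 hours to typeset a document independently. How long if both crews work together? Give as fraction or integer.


Rate of A = 1/3 job per hour
Rate of B = 1/4 job per hour
Combined rate = 1/3 + 1/4
Find common denominator: (4 + 3)/(3*4) = 7/12
Combined rate = 7/12 job per hour
Time together = 1 / (7/12) = 12/7 hours

12/7


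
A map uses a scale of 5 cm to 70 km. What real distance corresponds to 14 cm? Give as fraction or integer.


Map scale: 5 cm = 70 km
Measured distance on map = 14 cm
Set up proportion: 14 * 70 / 5
= 980 / 5
= 196 km

196


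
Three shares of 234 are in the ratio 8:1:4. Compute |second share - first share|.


Total parts = 8 + 1 + 4 = 13
Value per part = 234 / 13 = 18
Shares: 8*18=144, 1*18=18, 4*18=72
Second share = 18, first share = 144
Difference = |18 - 144| = 126

126


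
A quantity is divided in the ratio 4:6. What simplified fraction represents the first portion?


Total parts = 4 + 6 = 10
First part fraction = 4/10
Simplify: 4/10 = 2/5

2/5


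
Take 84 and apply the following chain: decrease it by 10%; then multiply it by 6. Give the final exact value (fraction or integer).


Start with 84.
Step 1: Decrease by 10%: 84 * 90/100 = 378/5
Step 2: Multiply by 6: 378/5 * 6 = 2268/5
Final result = 2268/5

2268/5
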